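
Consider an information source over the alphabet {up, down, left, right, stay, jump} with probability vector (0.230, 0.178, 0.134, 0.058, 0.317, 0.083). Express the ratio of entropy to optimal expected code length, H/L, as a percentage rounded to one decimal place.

98.6%

Entropy H = −Σ p log₂ p ≈ 2.3812 bits.
Huffman merges: 29/500+83/1000→141/1000; 67/500+141/1000→11/40; 89/500+23/100→51/125; 11/40+317/1000→74/125; 51/125+74/125→1. L = 302/125 ≈ 2.4160.
Efficiency = H/L = 2.3812/2.4160 = 98.6%.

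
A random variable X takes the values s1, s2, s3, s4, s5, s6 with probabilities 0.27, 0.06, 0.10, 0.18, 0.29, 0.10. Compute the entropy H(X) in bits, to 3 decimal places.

2.381 bits

H = −Σ pᵢ log₂ pᵢ.
−0.27·log₂(0.27) = 0.5100
−0.06·log₂(0.06) = 0.2435
−0.10·log₂(0.10) = 0.3322
−0.18·log₂(0.18) = 0.4453
−0.29·log₂(0.29) = 0.5179
−0.10·log₂(0.10) = 0.3322
Sum ≈ 2.3812 → 2.381 bits.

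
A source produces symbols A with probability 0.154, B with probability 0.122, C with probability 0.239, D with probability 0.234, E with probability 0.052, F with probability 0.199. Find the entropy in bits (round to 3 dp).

H = −Σ pᵢ log₂ pᵢ.
−0.154·log₂(0.154) = 0.4156
−0.122·log₂(0.122) = 0.3703
−0.239·log₂(0.239) = 0.4935
−0.234·log₂(0.234) = 0.4903
−0.052·log₂(0.052) = 0.2218
−0.199·log₂(0.199) = 0.4635
Sum ≈ 2.4551 → 2.455 bits.

2.455 bits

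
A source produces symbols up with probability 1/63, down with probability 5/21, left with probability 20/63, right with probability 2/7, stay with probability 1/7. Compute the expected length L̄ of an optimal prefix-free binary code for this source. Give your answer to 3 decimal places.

2.159 bits/symbol

Repeatedly combine the two least-probable nodes; the expected code length is the sum of the merged weights.
merge 1/63 + 1/7 → 10/63
merge 10/63 + 5/21 → 25/63
merge 2/7 + 20/63 → 38/63
merge 25/63 + 38/63 → 1
L = 10/63 + 25/63 + 38/63 + 1 = 136/63 ≈ 2.159 bits/symbol.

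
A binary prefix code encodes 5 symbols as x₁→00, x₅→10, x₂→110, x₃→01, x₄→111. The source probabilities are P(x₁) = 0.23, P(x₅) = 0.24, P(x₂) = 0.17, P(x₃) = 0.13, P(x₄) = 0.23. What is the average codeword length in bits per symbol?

L̄ = Σ pᵢ·ℓᵢ = 0.23·2 + 0.24·2 + 0.17·3 + 0.13·2 + 0.23·3 = 2.4 bits/symbol.

2.4 bits/symbol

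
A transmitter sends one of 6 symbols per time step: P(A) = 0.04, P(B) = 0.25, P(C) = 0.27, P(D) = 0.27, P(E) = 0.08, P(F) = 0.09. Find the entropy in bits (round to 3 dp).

H = −Σ pᵢ log₂ pᵢ.
−0.04·log₂(0.04) = 0.1858
−0.25·log₂(0.25) = 0.5000
−0.27·log₂(0.27) = 0.5100
−0.27·log₂(0.27) = 0.5100
−0.08·log₂(0.08) = 0.2915
−0.09·log₂(0.09) = 0.3127
Sum ≈ 2.3100 → 2.310 bits.

2.310 bits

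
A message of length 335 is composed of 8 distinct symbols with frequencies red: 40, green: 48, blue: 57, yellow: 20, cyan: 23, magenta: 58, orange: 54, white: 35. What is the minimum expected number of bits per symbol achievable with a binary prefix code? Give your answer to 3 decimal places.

2.955 bits/symbol

Probabilities are the counts divided by 335.
Repeatedly combine the two least-probable nodes; the expected code length is the sum of the merged weights.
merge 4/67 + 23/335 → 43/335
merge 7/67 + 8/67 → 15/67
merge 43/335 + 48/335 → 91/335
merge 54/335 + 57/335 → 111/335
merge 58/335 + 15/67 → 133/335
merge 91/335 + 111/335 → 202/335
merge 133/335 + 202/335 → 1
L = 43/335 + 15/67 + 91/335 + 111/335 + 133/335 + 202/335 + 1 = 198/67 ≈ 2.955 bits/symbol.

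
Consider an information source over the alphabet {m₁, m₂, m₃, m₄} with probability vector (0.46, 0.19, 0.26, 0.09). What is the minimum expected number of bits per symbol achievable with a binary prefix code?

1.82 bits/symbol

Repeatedly combine the two least-probable nodes; the expected code length is the sum of the merged weights.
merge 9/100 + 19/100 → 7/25
merge 13/50 + 7/25 → 27/50
merge 23/50 + 27/50 → 1
L = 7/25 + 27/50 + 1 = 91/50 = 1.82 bits/symbol.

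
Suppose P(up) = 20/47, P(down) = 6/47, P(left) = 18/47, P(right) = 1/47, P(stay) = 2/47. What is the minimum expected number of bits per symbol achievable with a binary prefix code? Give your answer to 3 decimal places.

1.830 bits/symbol

Repeatedly combine the two least-probable nodes; the expected code length is the sum of the merged weights.
merge 1/47 + 2/47 → 3/47
merge 3/47 + 6/47 → 9/47
merge 9/47 + 18/47 → 27/47
merge 20/47 + 27/47 → 1
L = 3/47 + 9/47 + 27/47 + 1 = 86/47 ≈ 1.830 bits/symbol.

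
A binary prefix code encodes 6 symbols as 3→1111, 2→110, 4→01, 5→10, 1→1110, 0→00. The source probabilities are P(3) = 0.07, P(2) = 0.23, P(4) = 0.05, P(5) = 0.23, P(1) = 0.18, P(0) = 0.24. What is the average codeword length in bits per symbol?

2.73 bits/symbol

L̄ = Σ pᵢ·ℓᵢ = 0.07·4 + 0.23·3 + 0.05·2 + 0.23·2 + 0.18·4 + 0.24·2 = 2.73 bits/symbol.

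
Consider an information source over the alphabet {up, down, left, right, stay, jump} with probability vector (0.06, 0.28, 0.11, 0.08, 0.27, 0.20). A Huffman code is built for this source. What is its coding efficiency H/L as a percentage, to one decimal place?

Entropy H = −Σ p log₂ p ≈ 2.3740 bits.
Huffman merges: 3/50+2/25→7/50; 11/100+7/50→1/4; 1/5+1/4→9/20; 27/100+7/25→11/20; 9/20+11/20→1. L = 239/100 ≈ 2.3900.
Efficiency = H/L = 2.3740/2.3900 = 99.3%.

99.3%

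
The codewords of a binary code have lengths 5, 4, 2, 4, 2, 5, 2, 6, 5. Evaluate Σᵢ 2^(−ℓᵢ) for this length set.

With common denominator 2^6 = 64: Σ 2^(−ℓᵢ) = 2/64 + 4/64 + 16/64 + 4/64 + 16/64 + 2/64 + 16/64 + 1/64 + 2/64 = 63/64 = 0.984375.

0.984375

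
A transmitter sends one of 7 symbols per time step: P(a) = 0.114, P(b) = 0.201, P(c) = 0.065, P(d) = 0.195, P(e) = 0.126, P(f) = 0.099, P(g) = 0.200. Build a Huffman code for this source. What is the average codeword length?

Repeatedly combine the two least-probable nodes; the expected code length is the sum of the merged weights.
merge 13/200 + 99/1000 → 41/250
merge 57/500 + 63/500 → 6/25
merge 41/250 + 39/200 → 359/1000
merge 1/5 + 201/1000 → 401/1000
merge 6/25 + 359/1000 → 599/1000
merge 401/1000 + 599/1000 → 1
L = 41/250 + 6/25 + 359/1000 + 401/1000 + 599/1000 + 1 = 2763/1000 = 2.763 bits/symbol.

2.763 bits/symbol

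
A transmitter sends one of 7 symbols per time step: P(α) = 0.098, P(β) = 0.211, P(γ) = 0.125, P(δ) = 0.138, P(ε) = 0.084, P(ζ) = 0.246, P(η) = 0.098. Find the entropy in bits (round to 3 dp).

2.698 bits

H = −Σ pᵢ log₂ pᵢ.
−0.098·log₂(0.098) = 0.3284
−0.211·log₂(0.211) = 0.4736
−0.125·log₂(0.125) = 0.3750
−0.138·log₂(0.138) = 0.3943
−0.084·log₂(0.084) = 0.3002
−0.246·log₂(0.246) = 0.4977
−0.098·log₂(0.098) = 0.3284
Sum ≈ 2.6976 → 2.698 bits.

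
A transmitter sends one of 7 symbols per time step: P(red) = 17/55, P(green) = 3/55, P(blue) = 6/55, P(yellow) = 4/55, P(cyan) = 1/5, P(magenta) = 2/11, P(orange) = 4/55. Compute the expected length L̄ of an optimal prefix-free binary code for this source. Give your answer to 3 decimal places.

Repeatedly combine the two least-probable nodes; the expected code length is the sum of the merged weights.
merge 3/55 + 4/55 → 7/55
merge 4/55 + 6/55 → 2/11
merge 7/55 + 2/11 → 17/55
merge 2/11 + 1/5 → 21/55
merge 17/55 + 17/55 → 34/55
merge 21/55 + 34/55 → 1
L = 7/55 + 2/11 + 17/55 + 21/55 + 34/55 + 1 = 144/55 ≈ 2.618 bits/symbol.

2.618 bits/symbol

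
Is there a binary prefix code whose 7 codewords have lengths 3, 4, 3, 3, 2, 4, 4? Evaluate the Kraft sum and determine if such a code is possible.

0.8125; yes

With common denominator 2^4 = 16: Σ 2^(−ℓᵢ) = 2/16 + 1/16 + 2/16 + 2/16 + 4/16 + 1/16 + 1/16 = 13/16 = 0.8125.
Kraft's inequality requires Σ ≤ 1; here Σ = 0.8125 ≤ 1, so such a prefix code exists.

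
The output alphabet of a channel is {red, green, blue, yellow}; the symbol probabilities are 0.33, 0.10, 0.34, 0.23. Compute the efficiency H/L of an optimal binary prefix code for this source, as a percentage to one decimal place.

Entropy H = −Σ p log₂ p ≈ 1.8769 bits.
Huffman merges: 1/10+23/100→33/100; 33/100+33/100→33/50; 17/50+33/50→1. L = 199/100 ≈ 1.9900.
Efficiency = H/L = 1.8769/1.9900 = 94.3%.

94.3%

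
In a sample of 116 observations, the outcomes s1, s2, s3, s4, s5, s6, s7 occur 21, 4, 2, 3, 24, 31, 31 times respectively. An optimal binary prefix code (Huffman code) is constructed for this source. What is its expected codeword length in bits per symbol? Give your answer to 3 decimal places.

2.379 bits/symbol

Probabilities are the counts divided by 116.
Repeatedly combine the two least-probable nodes; the expected code length is the sum of the merged weights.
merge 1/58 + 3/116 → 5/116
merge 1/29 + 5/116 → 9/116
merge 9/116 + 21/116 → 15/58
merge 6/29 + 15/58 → 27/58
merge 31/116 + 31/116 → 31/58
merge 27/58 + 31/58 → 1
L = 5/116 + 9/116 + 15/58 + 27/58 + 31/58 + 1 = 69/29 ≈ 2.379 bits/symbol.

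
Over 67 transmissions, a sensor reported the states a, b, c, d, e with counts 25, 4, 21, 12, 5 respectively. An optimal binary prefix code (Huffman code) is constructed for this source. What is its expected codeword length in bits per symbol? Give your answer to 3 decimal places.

Probabilities are the counts divided by 67.
Repeatedly combine the two least-probable nodes; the expected code length is the sum of the merged weights.
merge 4/67 + 5/67 → 9/67
merge 9/67 + 12/67 → 21/67
merge 21/67 + 21/67 → 42/67
merge 25/67 + 42/67 → 1
L = 9/67 + 21/67 + 42/67 + 1 = 139/67 ≈ 2.075 bits/symbol.

2.075 bits/symbol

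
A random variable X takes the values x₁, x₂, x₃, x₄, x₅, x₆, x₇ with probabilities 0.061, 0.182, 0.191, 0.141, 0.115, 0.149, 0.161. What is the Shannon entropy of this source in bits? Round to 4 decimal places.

H = −Σ pᵢ log₂ pᵢ.
−0.061·log₂(0.061) = 0.2461
−0.182·log₂(0.182) = 0.4474
−0.191·log₂(0.191) = 0.4562
−0.141·log₂(0.141) = 0.3985
−0.115·log₂(0.115) = 0.3588
−0.149·log₂(0.149) = 0.4092
−0.161·log₂(0.161) = 0.4242
Sum ≈ 2.7405 → 2.7405 bits.

2.7405 bits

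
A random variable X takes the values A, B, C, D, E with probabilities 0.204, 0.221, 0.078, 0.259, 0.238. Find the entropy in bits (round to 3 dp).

2.234 bits

H = −Σ pᵢ log₂ pᵢ.
−0.204·log₂(0.204) = 0.4678
−0.221·log₂(0.221) = 0.4813
−0.078·log₂(0.078) = 0.2871
−0.259·log₂(0.259) = 0.5048
−0.238·log₂(0.238) = 0.4929
Sum ≈ 2.2339 → 2.234 bits.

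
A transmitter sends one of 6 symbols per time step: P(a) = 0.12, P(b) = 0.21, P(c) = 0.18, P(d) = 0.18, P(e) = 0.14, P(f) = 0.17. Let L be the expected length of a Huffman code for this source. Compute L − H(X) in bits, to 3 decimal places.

Entropy H = −Σ p log₂ p ≈ 2.5622 bits.
Huffman merges: 3/25+7/50→13/50; 17/100+9/50→7/20; 9/50+21/100→39/100; 13/50+7/20→61/100; 39/100+61/100→1. L = 261/100 ≈ 2.6100.
L − H = 2.6100 − 2.5622 = 0.048 bits.

0.048 bits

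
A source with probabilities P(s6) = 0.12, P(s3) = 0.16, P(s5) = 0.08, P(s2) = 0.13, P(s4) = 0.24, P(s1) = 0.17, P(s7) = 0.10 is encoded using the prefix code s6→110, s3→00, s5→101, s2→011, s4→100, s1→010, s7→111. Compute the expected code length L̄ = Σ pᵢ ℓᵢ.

L̄ = Σ pᵢ·ℓᵢ = 0.12·3 + 0.16·2 + 0.08·3 + 0.13·3 + 0.24·3 + 0.17·3 + 0.10·3 = 2.84 bits/symbol.

2.84 bits/symbol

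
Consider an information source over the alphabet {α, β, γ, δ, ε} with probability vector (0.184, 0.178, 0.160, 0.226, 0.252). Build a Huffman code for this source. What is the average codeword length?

2.338 bits/symbol

Repeatedly combine the two least-probable nodes; the expected code length is the sum of the merged weights.
merge 4/25 + 89/500 → 169/500
merge 23/125 + 113/500 → 41/100
merge 63/250 + 169/500 → 59/100
merge 41/100 + 59/100 → 1
L = 169/500 + 41/100 + 59/100 + 1 = 1169/500 = 2.338 bits/symbol.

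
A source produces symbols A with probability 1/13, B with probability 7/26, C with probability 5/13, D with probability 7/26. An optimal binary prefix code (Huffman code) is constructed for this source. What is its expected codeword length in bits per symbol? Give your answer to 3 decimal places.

1.962 bits/symbol

Repeatedly combine the two least-probable nodes; the expected code length is the sum of the merged weights.
merge 1/13 + 7/26 → 9/26
merge 7/26 + 9/26 → 8/13
merge 5/13 + 8/13 → 1
L = 9/26 + 8/13 + 1 = 51/26 ≈ 1.962 bits/symbol.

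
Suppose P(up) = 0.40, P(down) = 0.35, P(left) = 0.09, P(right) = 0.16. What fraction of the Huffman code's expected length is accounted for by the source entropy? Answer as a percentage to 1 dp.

97.0%

Entropy H = −Σ p log₂ p ≈ 1.7945 bits.
Huffman merges: 9/100+4/25→1/4; 1/4+7/20→3/5; 2/5+3/5→1. L = 37/20 ≈ 1.8500.
Efficiency = H/L = 1.7945/1.8500 = 97.0%.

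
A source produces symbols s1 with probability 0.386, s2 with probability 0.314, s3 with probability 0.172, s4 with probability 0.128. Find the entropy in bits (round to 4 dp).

H = −Σ pᵢ log₂ pᵢ.
−0.386·log₂(0.386) = 0.5301
−0.314·log₂(0.314) = 0.5247
−0.172·log₂(0.172) = 0.4368
−0.128·log₂(0.128) = 0.3796
Sum ≈ 1.8713 → 1.8713 bits.

1.8713 bits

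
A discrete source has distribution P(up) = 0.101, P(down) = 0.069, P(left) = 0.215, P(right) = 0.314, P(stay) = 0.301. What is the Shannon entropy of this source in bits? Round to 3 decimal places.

2.123 bits

H = −Σ pᵢ log₂ pᵢ.
−0.101·log₂(0.101) = 0.3341
−0.069·log₂(0.069) = 0.2662
−0.215·log₂(0.215) = 0.4768
−0.314·log₂(0.314) = 0.5247
−0.301·log₂(0.301) = 0.5214
Sum ≈ 2.1231 → 2.123 bits.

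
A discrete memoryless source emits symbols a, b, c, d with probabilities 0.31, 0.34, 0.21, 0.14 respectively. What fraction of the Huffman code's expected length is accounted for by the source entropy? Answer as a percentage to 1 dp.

Entropy H = −Σ p log₂ p ≈ 1.9229 bits.
Huffman merges: 7/50+21/100→7/20; 31/100+17/50→13/20; 7/20+13/20→1. L = 2 ≈ 2.0000.
Efficiency = H/L = 1.9229/2.0000 = 96.1%.

96.1%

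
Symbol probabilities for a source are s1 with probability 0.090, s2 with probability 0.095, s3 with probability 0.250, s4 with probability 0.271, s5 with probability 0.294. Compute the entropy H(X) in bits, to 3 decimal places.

H = −Σ pᵢ log₂ pᵢ.
−0.090·log₂(0.090) = 0.3127
−0.095·log₂(0.095) = 0.3226
−0.250·log₂(0.250) = 0.5000
−0.271·log₂(0.271) = 0.5105
−0.294·log₂(0.294) = 0.5192
Sum ≈ 2.1650 → 2.165 bits.

2.165 bits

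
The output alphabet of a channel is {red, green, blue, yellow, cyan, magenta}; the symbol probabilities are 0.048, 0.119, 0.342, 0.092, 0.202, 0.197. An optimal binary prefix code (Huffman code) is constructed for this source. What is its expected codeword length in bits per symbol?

2.399 bits/symbol

Repeatedly combine the two least-probable nodes; the expected code length is the sum of the merged weights.
merge 6/125 + 23/250 → 7/50
merge 119/1000 + 7/50 → 259/1000
merge 197/1000 + 101/500 → 399/1000
merge 259/1000 + 171/500 → 601/1000
merge 399/1000 + 601/1000 → 1
L = 7/50 + 259/1000 + 399/1000 + 601/1000 + 1 = 2399/1000 = 2.399 bits/symbol.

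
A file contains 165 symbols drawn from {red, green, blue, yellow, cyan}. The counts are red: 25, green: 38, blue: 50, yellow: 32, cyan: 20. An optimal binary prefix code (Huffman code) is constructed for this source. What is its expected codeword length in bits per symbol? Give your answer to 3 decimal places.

2.273 bits/symbol

Probabilities are the counts divided by 165.
Repeatedly combine the two least-probable nodes; the expected code length is the sum of the merged weights.
merge 4/33 + 5/33 → 3/11
merge 32/165 + 38/165 → 14/33
merge 3/11 + 10/33 → 19/33
merge 14/33 + 19/33 → 1
L = 3/11 + 14/33 + 19/33 + 1 = 25/11 ≈ 2.273 bits/symbol.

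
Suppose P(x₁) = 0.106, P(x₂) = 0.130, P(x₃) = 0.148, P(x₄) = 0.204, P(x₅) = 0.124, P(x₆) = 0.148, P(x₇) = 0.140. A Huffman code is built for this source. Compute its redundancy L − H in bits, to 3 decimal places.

Entropy H = −Σ p log₂ p ≈ 2.7801 bits.
Huffman merges: 53/500+31/250→23/100; 13/100+7/50→27/100; 37/250+37/250→37/125; 51/250+23/100→217/500; 27/100+37/125→283/500; 217/500+283/500→1. L = 699/250 ≈ 2.7960.
L − H = 2.7960 − 2.7801 = 0.016 bits.

0.016 bits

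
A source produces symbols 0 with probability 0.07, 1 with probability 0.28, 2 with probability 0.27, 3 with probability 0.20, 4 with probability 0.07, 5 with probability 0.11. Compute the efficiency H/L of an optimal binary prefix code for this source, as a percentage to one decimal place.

99.4%

Entropy H = −Σ p log₂ p ≈ 2.3760 bits.
Huffman merges: 7/100+7/100→7/50; 11/100+7/50→1/4; 1/5+1/4→9/20; 27/100+7/25→11/20; 9/20+11/20→1. L = 239/100 ≈ 2.3900.
Efficiency = H/L = 2.3760/2.3900 = 99.4%.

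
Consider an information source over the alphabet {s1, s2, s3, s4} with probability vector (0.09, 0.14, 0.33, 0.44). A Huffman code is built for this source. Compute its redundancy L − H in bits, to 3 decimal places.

0.031 bits

Entropy H = −Σ p log₂ p ≈ 1.7587 bits.
Huffman merges: 9/100+7/50→23/100; 23/100+33/100→14/25; 11/25+14/25→1. L = 179/100 ≈ 1.7900.
L − H = 1.7900 − 1.7587 = 0.031 bits.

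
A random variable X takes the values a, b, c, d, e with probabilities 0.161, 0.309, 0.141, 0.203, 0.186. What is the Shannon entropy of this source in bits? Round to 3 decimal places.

2.265 bits

H = −Σ pᵢ log₂ pᵢ.
−0.161·log₂(0.161) = 0.4242
−0.309·log₂(0.309) = 0.5235
−0.141·log₂(0.141) = 0.3985
−0.203·log₂(0.203) = 0.4670
−0.186·log₂(0.186) = 0.4514
Sum ≈ 2.2646 → 2.265 bits.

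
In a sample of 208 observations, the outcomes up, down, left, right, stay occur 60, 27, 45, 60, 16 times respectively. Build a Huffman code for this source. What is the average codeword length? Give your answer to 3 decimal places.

2.207 bits/symbol

Probabilities are the counts divided by 208.
Repeatedly combine the two least-probable nodes; the expected code length is the sum of the merged weights.
merge 1/13 + 27/208 → 43/208
merge 43/208 + 45/208 → 11/26
merge 15/52 + 15/52 → 15/26
merge 11/26 + 15/26 → 1
L = 43/208 + 11/26 + 15/26 + 1 = 459/208 ≈ 2.207 bits/symbol.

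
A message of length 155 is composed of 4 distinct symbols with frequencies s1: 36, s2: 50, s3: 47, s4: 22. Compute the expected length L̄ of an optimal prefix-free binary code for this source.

Probabilities are the counts divided by 155.
Repeatedly combine the two least-probable nodes; the expected code length is the sum of the merged weights.
merge 22/155 + 36/155 → 58/155
merge 47/155 + 10/31 → 97/155
merge 58/155 + 97/155 → 1
L = 58/155 + 97/155 + 1 = 2 bits/symbol.

2 bits/symbol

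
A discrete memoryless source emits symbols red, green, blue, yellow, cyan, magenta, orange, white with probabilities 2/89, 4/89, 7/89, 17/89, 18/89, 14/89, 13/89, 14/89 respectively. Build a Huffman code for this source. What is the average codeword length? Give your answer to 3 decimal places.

2.820 bits/symbol

Repeatedly combine the two least-probable nodes; the expected code length is the sum of the merged weights.
merge 2/89 + 4/89 → 6/89
merge 6/89 + 7/89 → 13/89
merge 13/89 + 13/89 → 26/89
merge 14/89 + 14/89 → 28/89
merge 17/89 + 18/89 → 35/89
merge 26/89 + 28/89 → 54/89
merge 35/89 + 54/89 → 1
L = 6/89 + 13/89 + 26/89 + 28/89 + 35/89 + 54/89 + 1 = 251/89 ≈ 2.820 bits/symbol.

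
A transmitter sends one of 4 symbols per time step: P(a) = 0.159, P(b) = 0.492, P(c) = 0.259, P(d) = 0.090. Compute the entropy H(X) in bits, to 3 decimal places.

H = −Σ pᵢ log₂ pᵢ.
−0.159·log₂(0.159) = 0.4218
−0.492·log₂(0.492) = 0.5034
−0.259·log₂(0.259) = 0.5048
−0.090·log₂(0.090) = 0.3127
Sum ≈ 1.7427 → 1.743 bits.

1.743 bits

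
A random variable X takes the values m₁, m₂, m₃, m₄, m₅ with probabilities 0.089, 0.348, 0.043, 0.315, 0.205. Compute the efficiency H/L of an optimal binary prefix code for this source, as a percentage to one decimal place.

95.7%

Entropy H = −Σ p log₂ p ≈ 2.0294 bits.
Huffman merges: 43/1000+89/1000→33/250; 33/250+41/200→337/1000; 63/200+337/1000→163/250; 87/250+163/250→1. L = 2121/1000 ≈ 2.1210.
Efficiency = H/L = 2.0294/2.1210 = 95.7%.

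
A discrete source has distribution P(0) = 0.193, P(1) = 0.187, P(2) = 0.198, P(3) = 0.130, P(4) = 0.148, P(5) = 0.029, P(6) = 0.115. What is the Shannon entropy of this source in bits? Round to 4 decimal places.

2.6705 bits

H = −Σ pᵢ log₂ pᵢ.
−0.193·log₂(0.193) = 0.4581
−0.187·log₂(0.187) = 0.4523
−0.198·log₂(0.198) = 0.4626
−0.130·log₂(0.130) = 0.3826
−0.148·log₂(0.148) = 0.4079
−0.029·log₂(0.029) = 0.1481
−0.115·log₂(0.115) = 0.3588
Sum ≈ 2.6705 → 2.6705 bits.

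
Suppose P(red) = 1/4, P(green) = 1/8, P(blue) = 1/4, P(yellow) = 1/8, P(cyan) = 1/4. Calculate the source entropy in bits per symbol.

2.25 bits

Each probability is a power of 1/2, so log₂(1/p) is an integer.
H = Σ p·log₂(1/p) = 1/4·2 + 1/8·3 + 1/4·2 + 1/8·3 + 1/4·2 = 2.25 bits.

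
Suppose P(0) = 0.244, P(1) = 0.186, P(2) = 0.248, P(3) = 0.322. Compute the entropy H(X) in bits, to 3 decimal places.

H = −Σ pᵢ log₂ pᵢ.
−0.244·log₂(0.244) = 0.4966
−0.186·log₂(0.186) = 0.4514
−0.248·log₂(0.248) = 0.4989
−0.322·log₂(0.322) = 0.5264
Sum ≈ 1.9732 → 1.973 bits.

1.973 bits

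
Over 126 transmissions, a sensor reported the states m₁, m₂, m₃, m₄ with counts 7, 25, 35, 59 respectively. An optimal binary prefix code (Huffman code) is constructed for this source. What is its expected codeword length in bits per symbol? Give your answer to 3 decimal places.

1.786 bits/symbol

Probabilities are the counts divided by 126.
Repeatedly combine the two least-probable nodes; the expected code length is the sum of the merged weights.
merge 1/18 + 25/126 → 16/63
merge 16/63 + 5/18 → 67/126
merge 59/126 + 67/126 → 1
L = 16/63 + 67/126 + 1 = 25/14 ≈ 1.786 bits/symbol.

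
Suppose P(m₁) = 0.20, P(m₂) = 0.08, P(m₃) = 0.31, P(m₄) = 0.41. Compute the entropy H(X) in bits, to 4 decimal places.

1.8071 bits

H = −Σ pᵢ log₂ pᵢ.
−0.20·log₂(0.20) = 0.4644
−0.08·log₂(0.08) = 0.2915
−0.31·log₂(0.31) = 0.5238
−0.41·log₂(0.41) = 0.5274
Sum ≈ 1.8071 → 1.8071 bits.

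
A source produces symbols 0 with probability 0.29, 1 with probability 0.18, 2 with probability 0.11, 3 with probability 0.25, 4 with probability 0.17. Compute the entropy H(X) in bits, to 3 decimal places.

H = −Σ pᵢ log₂ pᵢ.
−0.29·log₂(0.29) = 0.5179
−0.18·log₂(0.18) = 0.4453
−0.11·log₂(0.11) = 0.3503
−0.25·log₂(0.25) = 0.5000
−0.17·log₂(0.17) = 0.4346
Sum ≈ 2.2481 → 2.248 bits.

2.248 bits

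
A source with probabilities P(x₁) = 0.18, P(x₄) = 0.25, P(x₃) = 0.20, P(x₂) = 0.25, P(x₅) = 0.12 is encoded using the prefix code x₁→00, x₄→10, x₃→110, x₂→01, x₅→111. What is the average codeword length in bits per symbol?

L̄ = Σ pᵢ·ℓᵢ = 0.18·2 + 0.25·2 + 0.20·3 + 0.25·2 + 0.12·3 = 2.32 bits/symbol.

2.32 bits/symbol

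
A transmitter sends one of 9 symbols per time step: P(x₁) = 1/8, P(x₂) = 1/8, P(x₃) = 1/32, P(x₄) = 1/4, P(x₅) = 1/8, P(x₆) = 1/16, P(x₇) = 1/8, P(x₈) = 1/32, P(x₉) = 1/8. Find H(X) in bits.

Each probability is a power of 1/2, so log₂(1/p) is an integer.
H = Σ p·log₂(1/p) = 1/8·3 + 1/8·3 + 1/32·5 + 1/4·2 + 1/8·3 + 1/16·4 + 1/8·3 + 1/32·5 + 1/8·3 = 2.9375 bits.

2.9375 bits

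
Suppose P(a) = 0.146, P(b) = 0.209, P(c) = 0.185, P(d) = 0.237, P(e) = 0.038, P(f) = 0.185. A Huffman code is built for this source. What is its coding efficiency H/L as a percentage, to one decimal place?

95.9%

Entropy H = −Σ p log₂ p ≈ 2.4496 bits.
Huffman merges: 19/500+73/500→23/125; 23/125+37/200→369/1000; 37/200+209/1000→197/500; 237/1000+369/1000→303/500; 197/500+303/500→1. L = 2553/1000 ≈ 2.5530.
Efficiency = H/L = 2.4496/2.5530 = 95.9%.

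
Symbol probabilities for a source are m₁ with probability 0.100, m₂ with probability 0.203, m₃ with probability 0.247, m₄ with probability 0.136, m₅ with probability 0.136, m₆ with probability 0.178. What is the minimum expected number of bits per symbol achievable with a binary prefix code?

2.55 bits/symbol

Repeatedly combine the two least-probable nodes; the expected code length is the sum of the merged weights.
merge 1/10 + 17/125 → 59/250
merge 17/125 + 89/500 → 157/500
merge 203/1000 + 59/250 → 439/1000
merge 247/1000 + 157/500 → 561/1000
merge 439/1000 + 561/1000 → 1
L = 59/250 + 157/500 + 439/1000 + 561/1000 + 1 = 51/20 = 2.55 bits/symbol.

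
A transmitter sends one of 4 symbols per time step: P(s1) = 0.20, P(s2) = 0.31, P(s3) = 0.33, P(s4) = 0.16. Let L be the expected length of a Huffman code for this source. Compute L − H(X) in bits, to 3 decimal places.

Entropy H = −Σ p log₂ p ≈ 1.9390 bits.
Huffman merges: 4/25+1/5→9/25; 31/100+33/100→16/25; 9/25+16/25→1. L = 2 ≈ 2.0000.
L − H = 2.0000 − 1.9390 = 0.061 bits.

0.061 bits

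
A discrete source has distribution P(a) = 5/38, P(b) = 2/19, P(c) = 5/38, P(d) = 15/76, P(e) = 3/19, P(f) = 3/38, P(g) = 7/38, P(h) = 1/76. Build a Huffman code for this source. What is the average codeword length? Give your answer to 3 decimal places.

Repeatedly combine the two least-probable nodes; the expected code length is the sum of the merged weights.
merge 1/76 + 3/38 → 7/76
merge 7/76 + 2/19 → 15/76
merge 5/38 + 5/38 → 5/19
merge 3/19 + 7/38 → 13/38
merge 15/76 + 15/76 → 15/38
merge 5/19 + 13/38 → 23/38
merge 15/38 + 23/38 → 1
L = 7/76 + 15/76 + 5/19 + 13/38 + 15/38 + 23/38 + 1 = 55/19 ≈ 2.895 bits/symbol.

2.895 bits/symbol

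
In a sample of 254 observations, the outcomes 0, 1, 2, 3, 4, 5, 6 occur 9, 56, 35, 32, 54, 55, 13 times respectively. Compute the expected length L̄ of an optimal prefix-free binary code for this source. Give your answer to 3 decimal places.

2.650 bits/symbol

Probabilities are the counts divided by 254.
Repeatedly combine the two least-probable nodes; the expected code length is the sum of the merged weights.
merge 9/254 + 13/254 → 11/127
merge 11/127 + 16/127 → 27/127
merge 35/254 + 27/127 → 89/254
merge 27/127 + 55/254 → 109/254
merge 28/127 + 89/254 → 145/254
merge 109/254 + 145/254 → 1
L = 11/127 + 27/127 + 89/254 + 109/254 + 145/254 + 1 = 673/254 ≈ 2.650 bits/symbol.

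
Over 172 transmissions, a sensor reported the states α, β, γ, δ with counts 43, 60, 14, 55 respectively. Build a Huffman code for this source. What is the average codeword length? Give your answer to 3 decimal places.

1.983 bits/symbol

Probabilities are the counts divided by 172.
Repeatedly combine the two least-probable nodes; the expected code length is the sum of the merged weights.
merge 7/86 + 1/4 → 57/172
merge 55/172 + 57/172 → 28/43
merge 15/43 + 28/43 → 1
L = 57/172 + 28/43 + 1 = 341/172 ≈ 1.983 bits/symbol.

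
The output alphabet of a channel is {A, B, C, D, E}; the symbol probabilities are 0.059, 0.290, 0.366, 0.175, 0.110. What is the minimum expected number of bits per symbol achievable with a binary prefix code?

2.147 bits/symbol

Repeatedly combine the two least-probable nodes; the expected code length is the sum of the merged weights.
merge 59/1000 + 11/100 → 169/1000
merge 169/1000 + 7/40 → 43/125
merge 29/100 + 43/125 → 317/500
merge 183/500 + 317/500 → 1
L = 169/1000 + 43/125 + 317/500 + 1 = 2147/1000 = 2.147 bits/symbol.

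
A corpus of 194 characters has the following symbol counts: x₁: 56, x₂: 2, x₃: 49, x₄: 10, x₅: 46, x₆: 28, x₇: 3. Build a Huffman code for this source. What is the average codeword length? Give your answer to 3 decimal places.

Probabilities are the counts divided by 194.
Repeatedly combine the two least-probable nodes; the expected code length is the sum of the merged weights.
merge 1/97 + 3/194 → 5/194
merge 5/194 + 5/97 → 15/194
merge 15/194 + 14/97 → 43/194
merge 43/194 + 23/97 → 89/194
merge 49/194 + 28/97 → 105/194
merge 89/194 + 105/194 → 1
L = 5/194 + 15/194 + 43/194 + 89/194 + 105/194 + 1 = 451/194 ≈ 2.325 bits/symbol.

2.325 bits/symbol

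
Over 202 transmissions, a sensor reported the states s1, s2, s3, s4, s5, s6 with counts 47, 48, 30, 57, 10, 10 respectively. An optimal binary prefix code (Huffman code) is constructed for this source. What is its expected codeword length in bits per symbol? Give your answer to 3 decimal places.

Probabilities are the counts divided by 202.
Repeatedly combine the two least-probable nodes; the expected code length is the sum of the merged weights.
merge 5/101 + 5/101 → 10/101
merge 10/101 + 15/101 → 25/101
merge 47/202 + 24/101 → 95/202
merge 25/101 + 57/202 → 107/202
merge 95/202 + 107/202 → 1
L = 10/101 + 25/101 + 95/202 + 107/202 + 1 = 237/101 ≈ 2.347 bits/symbol.

2.347 bits/symbol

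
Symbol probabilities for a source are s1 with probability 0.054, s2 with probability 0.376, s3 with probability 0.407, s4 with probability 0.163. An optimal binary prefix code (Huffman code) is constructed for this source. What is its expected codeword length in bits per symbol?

Repeatedly combine the two least-probable nodes; the expected code length is the sum of the merged weights.
merge 27/500 + 163/1000 → 217/1000
merge 217/1000 + 47/125 → 593/1000
merge 407/1000 + 593/1000 → 1
L = 217/1000 + 593/1000 + 1 = 181/100 = 1.81 bits/symbol.

1.81 bits/symbol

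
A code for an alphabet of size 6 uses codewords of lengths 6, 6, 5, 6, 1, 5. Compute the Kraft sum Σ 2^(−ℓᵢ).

With common denominator 2^6 = 64: Σ 2^(−ℓᵢ) = 1/64 + 1/64 + 2/64 + 1/64 + 32/64 + 2/64 = 39/64 = 0.609375.

0.609375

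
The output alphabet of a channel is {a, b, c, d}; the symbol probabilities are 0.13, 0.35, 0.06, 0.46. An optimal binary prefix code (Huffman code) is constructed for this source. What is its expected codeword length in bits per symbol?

Repeatedly combine the two least-probable nodes; the expected code length is the sum of the merged weights.
merge 3/50 + 13/100 → 19/100
merge 19/100 + 7/20 → 27/50
merge 23/50 + 27/50 → 1
L = 19/100 + 27/50 + 1 = 173/100 = 1.73 bits/symbol.

1.73 bits/symbol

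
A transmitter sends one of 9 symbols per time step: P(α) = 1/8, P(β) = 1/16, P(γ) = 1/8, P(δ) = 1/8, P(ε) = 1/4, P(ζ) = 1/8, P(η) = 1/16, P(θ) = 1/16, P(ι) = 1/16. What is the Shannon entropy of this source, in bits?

Each probability is a power of 1/2, so log₂(1/p) is an integer.
H = Σ p·log₂(1/p) = 1/8·3 + 1/16·4 + 1/8·3 + 1/8·3 + 1/4·2 + 1/8·3 + 1/16·4 + 1/16·4 + 1/16·4 = 3 bits.

3 bits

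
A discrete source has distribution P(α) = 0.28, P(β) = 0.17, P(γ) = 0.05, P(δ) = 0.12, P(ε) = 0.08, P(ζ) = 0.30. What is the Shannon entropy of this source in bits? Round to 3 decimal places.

H = −Σ pᵢ log₂ pᵢ.
−0.28·log₂(0.28) = 0.5142
−0.17·log₂(0.17) = 0.4346
−0.05·log₂(0.05) = 0.2161
−0.12·log₂(0.12) = 0.3671
−0.08·log₂(0.08) = 0.2915
−0.30·log₂(0.30) = 0.5211
Sum ≈ 2.3446 → 2.345 bits.

2.345 bits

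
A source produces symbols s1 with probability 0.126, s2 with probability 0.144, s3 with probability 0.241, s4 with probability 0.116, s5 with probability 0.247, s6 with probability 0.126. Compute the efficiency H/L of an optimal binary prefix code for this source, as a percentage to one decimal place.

99.9%

Entropy H = −Σ p log₂ p ≈ 2.5093 bits.
Huffman merges: 29/250+63/500→121/500; 63/500+18/125→27/100; 241/1000+121/500→483/1000; 247/1000+27/100→517/1000; 483/1000+517/1000→1. L = 314/125 ≈ 2.5120.
Efficiency = H/L = 2.5093/2.5120 = 99.9%.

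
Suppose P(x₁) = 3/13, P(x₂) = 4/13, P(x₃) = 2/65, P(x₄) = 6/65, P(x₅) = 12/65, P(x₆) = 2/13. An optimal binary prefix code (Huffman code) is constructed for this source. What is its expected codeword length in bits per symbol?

2.4 bits/symbol

Repeatedly combine the two least-probable nodes; the expected code length is the sum of the merged weights.
merge 2/65 + 6/65 → 8/65
merge 8/65 + 2/13 → 18/65
merge 12/65 + 3/13 → 27/65
merge 18/65 + 4/13 → 38/65
merge 27/65 + 38/65 → 1
L = 8/65 + 18/65 + 27/65 + 38/65 + 1 = 12/5 = 2.4 bits/symbol.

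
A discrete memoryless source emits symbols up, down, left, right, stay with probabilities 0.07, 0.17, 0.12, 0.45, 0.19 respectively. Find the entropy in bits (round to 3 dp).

2.044 bits

H = −Σ pᵢ log₂ pᵢ.
−0.07·log₂(0.07) = 0.2686
−0.17·log₂(0.17) = 0.4346
−0.12·log₂(0.12) = 0.3671
−0.45·log₂(0.45) = 0.5184
−0.19·log₂(0.19) = 0.4552
Sum ≈ 2.0438 → 2.044 bits.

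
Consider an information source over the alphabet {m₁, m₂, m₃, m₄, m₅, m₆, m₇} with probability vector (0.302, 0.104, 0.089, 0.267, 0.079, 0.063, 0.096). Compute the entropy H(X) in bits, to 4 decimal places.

H = −Σ pᵢ log₂ pᵢ.
−0.302·log₂(0.302) = 0.5217
−0.104·log₂(0.104) = 0.3396
−0.089·log₂(0.089) = 0.3106
−0.267·log₂(0.267) = 0.5087
−0.079·log₂(0.079) = 0.2893
−0.063·log₂(0.063) = 0.2513
−0.096·log₂(0.096) = 0.3246
Sum ≈ 2.5457 → 2.5457 bits.

2.5457 bits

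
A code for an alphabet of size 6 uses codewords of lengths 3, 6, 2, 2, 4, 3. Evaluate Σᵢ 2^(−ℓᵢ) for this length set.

0.828125

With common denominator 2^6 = 64: Σ 2^(−ℓᵢ) = 8/64 + 1/64 + 16/64 + 16/64 + 4/64 + 8/64 = 53/64 = 0.828125.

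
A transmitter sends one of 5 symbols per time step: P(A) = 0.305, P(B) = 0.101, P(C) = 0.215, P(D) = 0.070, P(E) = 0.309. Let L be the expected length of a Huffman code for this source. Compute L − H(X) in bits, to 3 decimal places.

Entropy H = −Σ p log₂ p ≈ 2.1254 bits.
Huffman merges: 7/100+101/1000→171/1000; 171/1000+43/200→193/500; 61/200+309/1000→307/500; 193/500+307/500→1. L = 2171/1000 ≈ 2.1710.
L − H = 2.1710 − 2.1254 = 0.046 bits.

0.046 bits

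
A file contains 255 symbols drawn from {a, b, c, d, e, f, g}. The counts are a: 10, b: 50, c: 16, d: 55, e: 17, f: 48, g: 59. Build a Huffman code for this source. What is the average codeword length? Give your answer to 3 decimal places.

2.627 bits/symbol

Probabilities are the counts divided by 255.
Repeatedly combine the two least-probable nodes; the expected code length is the sum of the merged weights.
merge 2/51 + 16/255 → 26/255
merge 1/15 + 26/255 → 43/255
merge 43/255 + 16/85 → 91/255
merge 10/51 + 11/51 → 7/17
merge 59/255 + 91/255 → 10/17
merge 7/17 + 10/17 → 1
L = 26/255 + 43/255 + 91/255 + 7/17 + 10/17 + 1 = 134/51 ≈ 2.627 bits/symbol.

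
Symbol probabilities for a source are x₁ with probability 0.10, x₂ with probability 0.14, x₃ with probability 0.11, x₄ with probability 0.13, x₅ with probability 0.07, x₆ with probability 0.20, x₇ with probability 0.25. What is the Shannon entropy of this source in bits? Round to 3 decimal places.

2.695 bits

H = −Σ pᵢ log₂ pᵢ.
−0.10·log₂(0.10) = 0.3322
−0.14·log₂(0.14) = 0.3971
−0.11·log₂(0.11) = 0.3503
−0.13·log₂(0.13) = 0.3826
−0.07·log₂(0.07) = 0.2686
−0.20·log₂(0.20) = 0.4644
−0.25·log₂(0.25) = 0.5000
Sum ≈ 2.6952 → 2.695 bits.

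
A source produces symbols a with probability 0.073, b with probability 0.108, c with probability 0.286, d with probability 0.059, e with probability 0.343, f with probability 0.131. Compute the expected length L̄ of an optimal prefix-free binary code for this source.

2.371 bits/symbol

Repeatedly combine the two least-probable nodes; the expected code length is the sum of the merged weights.
merge 59/1000 + 73/1000 → 33/250
merge 27/250 + 131/1000 → 239/1000
merge 33/250 + 239/1000 → 371/1000
merge 143/500 + 343/1000 → 629/1000
merge 371/1000 + 629/1000 → 1
L = 33/250 + 239/1000 + 371/1000 + 629/1000 + 1 = 2371/1000 = 2.371 bits/symbol.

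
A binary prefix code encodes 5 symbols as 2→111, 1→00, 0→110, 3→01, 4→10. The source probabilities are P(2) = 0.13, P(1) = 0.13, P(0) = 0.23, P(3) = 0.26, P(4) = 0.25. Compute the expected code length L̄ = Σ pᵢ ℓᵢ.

L̄ = Σ pᵢ·ℓᵢ = 0.13·3 + 0.13·2 + 0.23·3 + 0.26·2 + 0.25·2 = 2.36 bits/symbol.

2.36 bits/symbol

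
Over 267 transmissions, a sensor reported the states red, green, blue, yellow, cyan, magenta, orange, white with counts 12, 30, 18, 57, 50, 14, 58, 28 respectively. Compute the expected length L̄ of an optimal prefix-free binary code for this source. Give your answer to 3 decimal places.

Probabilities are the counts divided by 267.
Repeatedly combine the two least-probable nodes; the expected code length is the sum of the merged weights.
merge 4/89 + 14/267 → 26/267
merge 6/89 + 26/267 → 44/267
merge 28/267 + 10/89 → 58/267
merge 44/267 + 50/267 → 94/267
merge 19/89 + 58/267 → 115/267
merge 58/267 + 94/267 → 152/267
merge 115/267 + 152/267 → 1
L = 26/267 + 44/267 + 58/267 + 94/267 + 115/267 + 152/267 + 1 = 252/89 ≈ 2.831 bits/symbol.

2.831 bits/symbol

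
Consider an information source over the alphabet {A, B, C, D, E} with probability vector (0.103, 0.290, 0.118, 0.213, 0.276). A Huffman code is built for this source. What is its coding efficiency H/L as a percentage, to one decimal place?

99.4%

Entropy H = −Σ p log₂ p ≈ 2.2073 bits.
Huffman merges: 103/1000+59/500→221/1000; 213/1000+221/1000→217/500; 69/250+29/100→283/500; 217/500+283/500→1. L = 2221/1000 ≈ 2.2210.
Efficiency = H/L = 2.2073/2.2210 = 99.4%.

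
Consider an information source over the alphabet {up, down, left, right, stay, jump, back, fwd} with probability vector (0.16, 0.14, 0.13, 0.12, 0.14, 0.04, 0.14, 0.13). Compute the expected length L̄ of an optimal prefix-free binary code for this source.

3 bits/symbol

Repeatedly combine the two least-probable nodes; the expected code length is the sum of the merged weights.
merge 1/25 + 3/25 → 4/25
merge 13/100 + 13/100 → 13/50
merge 7/50 + 7/50 → 7/25
merge 7/50 + 4/25 → 3/10
merge 4/25 + 13/50 → 21/50
merge 7/25 + 3/10 → 29/50
merge 21/50 + 29/50 → 1
L = 4/25 + 13/50 + 7/25 + 3/10 + 21/50 + 29/50 + 1 = 3 bits/symbol.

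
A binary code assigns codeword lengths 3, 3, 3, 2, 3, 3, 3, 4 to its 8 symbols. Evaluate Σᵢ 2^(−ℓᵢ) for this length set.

1.0625

With common denominator 2^4 = 16: Σ 2^(−ℓᵢ) = 2/16 + 2/16 + 2/16 + 4/16 + 2/16 + 2/16 + 2/16 + 1/16 = 17/16 = 1.0625.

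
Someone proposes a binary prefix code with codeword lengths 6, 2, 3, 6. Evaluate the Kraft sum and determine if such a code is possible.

With common denominator 2^6 = 64: Σ 2^(−ℓᵢ) = 1/64 + 16/64 + 8/64 + 1/64 = 26/64 = 0.40625.
Kraft's inequality requires Σ ≤ 1; here Σ = 0.40625 ≤ 1, so such a prefix code exists.

0.40625; yes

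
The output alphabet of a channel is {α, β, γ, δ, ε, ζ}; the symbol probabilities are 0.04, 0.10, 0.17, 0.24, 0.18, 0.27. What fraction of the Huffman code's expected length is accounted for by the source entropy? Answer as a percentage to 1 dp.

98.0%

Entropy H = −Σ p log₂ p ≈ 2.4020 bits.
Huffman merges: 1/25+1/10→7/50; 7/50+17/100→31/100; 9/50+6/25→21/50; 27/100+31/100→29/50; 21/50+29/50→1. L = 49/20 ≈ 2.4500.
Efficiency = H/L = 2.4020/2.4500 = 98.0%.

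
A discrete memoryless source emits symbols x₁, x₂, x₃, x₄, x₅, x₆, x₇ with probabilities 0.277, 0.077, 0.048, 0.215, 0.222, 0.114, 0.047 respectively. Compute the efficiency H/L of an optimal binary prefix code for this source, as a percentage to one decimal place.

99.2%

Entropy H = −Σ p log₂ p ≈ 2.5314 bits.
Huffman merges: 47/1000+6/125→19/200; 77/1000+19/200→43/250; 57/500+43/250→143/500; 43/200+111/500→437/1000; 277/1000+143/500→563/1000; 437/1000+563/1000→1. L = 2553/1000 ≈ 2.5530.
Efficiency = H/L = 2.5314/2.5530 = 99.2%.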